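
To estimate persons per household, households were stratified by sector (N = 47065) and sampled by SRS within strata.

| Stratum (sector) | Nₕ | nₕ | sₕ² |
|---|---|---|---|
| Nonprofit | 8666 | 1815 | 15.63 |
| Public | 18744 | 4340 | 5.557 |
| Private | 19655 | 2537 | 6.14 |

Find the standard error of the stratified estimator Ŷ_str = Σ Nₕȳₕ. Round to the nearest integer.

1293

Var(Ŷ_str) = Σₕ Nₕ²(1 − fₕ)sₕ²/nₕ.
Nonprofit: 8666²·(1 − 1815/8666)·15.63/1815 = 511275.52.
Public: 18744²·(1 − 4340/18744)·5.557/4340 = 345697.35.
Private: 19655²·(1 − 2537/19655)·6.14/2537 = 814280.39.
Sum = 1.6712533 × 10^6.
SE = √(1.6712533 × 10^6) = 1293.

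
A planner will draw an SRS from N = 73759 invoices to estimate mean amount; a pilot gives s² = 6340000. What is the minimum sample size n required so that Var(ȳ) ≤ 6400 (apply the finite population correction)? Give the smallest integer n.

Without fpc, n₀ = s²/D = 6340000/6400 = 990.6250.
With fpc, (1 − n/N)·s²/n ≤ D requires n ≥ n₀/(1 + n₀/N) = 990.6250/(1 + 990.6250/73759) = 977.4967.
Rounding up, n = 978.

978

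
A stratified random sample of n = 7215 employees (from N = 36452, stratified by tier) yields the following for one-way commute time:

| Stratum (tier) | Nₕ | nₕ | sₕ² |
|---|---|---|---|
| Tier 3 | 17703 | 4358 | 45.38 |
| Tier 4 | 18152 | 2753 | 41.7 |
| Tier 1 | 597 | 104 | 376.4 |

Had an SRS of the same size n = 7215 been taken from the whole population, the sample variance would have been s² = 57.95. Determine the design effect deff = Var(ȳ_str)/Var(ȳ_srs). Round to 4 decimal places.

0.9065

Var(ȳ_str) = Σ Wₕ²(1−fₕ)sₕ²/nₕ with Wₕ = Nₕ/36452:
  Tier 3: (17703/36452)²·(1−4358/17703)·45.38/4358 = 0.0018513989
  Tier 4: (18152/36452)²·(1−2753/18152)·41.7/2753 = 0.0031864281
  Tier 1: (597/36452)²·(1−104/597)·376.4/104 = 8.0166847 × 10^-4
  → Var(ȳ_str) = 0.0058394955.
Var(ȳ_srs) = (1 − 7215/36452)·57.95/7215 = 0.0064421162.
deff = 0.0058394955 / 0.0064421162 = 0.9065.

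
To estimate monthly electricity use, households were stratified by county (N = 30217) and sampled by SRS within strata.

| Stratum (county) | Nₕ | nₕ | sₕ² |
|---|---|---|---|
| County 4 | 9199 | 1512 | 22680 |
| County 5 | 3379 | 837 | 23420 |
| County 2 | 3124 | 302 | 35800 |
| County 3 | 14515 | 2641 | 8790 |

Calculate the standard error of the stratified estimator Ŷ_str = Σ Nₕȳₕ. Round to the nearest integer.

Var(Ŷ_str) = Σₕ Nₕ²(1 − fₕ)sₕ²/nₕ.
County 4: 9199²·(1 − 1512/9199)·22680/1512 = 1.0606907 × 10^9.
County 5: 3379²·(1 − 837/3379)·23420/837 = 2.4033951 × 10^8.
County 2: 3124²·(1 − 302/3124)·35800/302 = 1.045067 × 10^9.
County 3: 14515²·(1 − 2641/14515)·8790/2641 = 5.7363357 × 10^8.
Sum = 2.9197308 × 10^9.
SE = √(2.9197308 × 10^9) = 54035.

54035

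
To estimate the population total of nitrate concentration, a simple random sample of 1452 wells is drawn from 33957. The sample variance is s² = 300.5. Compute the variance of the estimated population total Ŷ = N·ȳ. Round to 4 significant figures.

2.284 × 10^8

Var(Ŷ) = N²·Var(ȳ) = N²·(1 − n/N)·s²/n.
f = 1452/33957 = 0.04275996; Var(ȳ) = 0.95724004·300.5/1452 = 0.1981065.
Var(Ŷ) = 33957² · 0.1981065 = 2.2843222 × 10^8.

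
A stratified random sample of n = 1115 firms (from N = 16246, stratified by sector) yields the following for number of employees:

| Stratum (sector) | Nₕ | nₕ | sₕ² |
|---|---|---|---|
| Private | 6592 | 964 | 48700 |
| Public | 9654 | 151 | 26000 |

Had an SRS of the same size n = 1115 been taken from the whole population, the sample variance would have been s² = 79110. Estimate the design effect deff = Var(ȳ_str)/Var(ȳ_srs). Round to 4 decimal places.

1.0132

Var(ȳ_str) = Σ Wₕ²(1−fₕ)sₕ²/nₕ with Wₕ = Nₕ/16246:
  Private: (6592/16246)²·(1−964/6592)·48700/964 = 7.1011767
  Public: (9654/16246)²·(1−151/9654)·26000/151 = 59.851016
  → Var(ȳ_str) = 66.952193.
Var(ȳ_srs) = (1 − 1115/16246)·79110/1115 = 66.081166.
deff = 66.952193 / 66.081166 = 1.0132.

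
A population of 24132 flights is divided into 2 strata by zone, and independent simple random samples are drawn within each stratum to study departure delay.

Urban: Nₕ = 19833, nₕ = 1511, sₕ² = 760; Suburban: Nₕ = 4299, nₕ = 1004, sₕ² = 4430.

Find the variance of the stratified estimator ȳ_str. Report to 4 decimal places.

Var(ȳ_str) = Σₕ Wₕ²(1 − fₕ)sₕ²/nₕ with Wₕ = Nₕ/N, N = 24132.
Urban: Wₕ = 0.82185480; term = 0.82185480²·(1 − 0.07618615)·760/1511 = 0.31385119.
Suburban: Wₕ = 0.17814520; term = 0.17814520²·(1 − 0.23354268)·4430/1004 = 0.10732632.
Sum = 0.42117751.

0.4212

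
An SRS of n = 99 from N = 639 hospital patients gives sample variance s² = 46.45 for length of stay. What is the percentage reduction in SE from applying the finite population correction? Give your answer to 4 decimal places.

f = n/N = 99/639 = 0.15492958.
SE_no-fpc = √(s²/n) = 0.68497585; SE_fpc = √((1−f)s²/n) = 0.62968263.
Ratio = √(1−f) = 0.91927712. Reduction = 100·(1 − 0.91927712) = 8.0723%.

8.0723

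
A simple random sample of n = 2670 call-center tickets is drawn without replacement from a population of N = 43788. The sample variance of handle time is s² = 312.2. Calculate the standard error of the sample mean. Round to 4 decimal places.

0.3314

Under SRS without replacement, Var(ȳ) = (1 − f)·s²/n with f = n/N = 2670/43788 = 0.06097561.
Var(ȳ) = (1 − 0.06097561)·312.2/2670 = 0.93902439·0.11692884 = 0.10979903.
SE(ȳ) = √(0.10979903) = 0.3314.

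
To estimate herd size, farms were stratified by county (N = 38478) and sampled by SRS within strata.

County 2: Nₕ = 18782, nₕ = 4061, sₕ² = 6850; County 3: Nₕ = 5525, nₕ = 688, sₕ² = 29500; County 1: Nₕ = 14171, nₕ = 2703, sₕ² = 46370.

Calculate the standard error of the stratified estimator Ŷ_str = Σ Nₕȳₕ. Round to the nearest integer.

66334

Var(Ŷ_str) = Σₕ Nₕ²(1 − fₕ)sₕ²/nₕ.
County 2: 18782²·(1 − 4061/18782)·6850/4061 = 4.6637658 × 10^8.
County 3: 5525²·(1 − 688/5525)·29500/688 = 1.1458874 × 10^9.
County 1: 14171²·(1 − 2703/14171)·46370/2703 = 2.7879131 × 10^9.
Sum = 4.4001771 × 10^9.
SE = √(4.4001771 × 10^9) = 66334.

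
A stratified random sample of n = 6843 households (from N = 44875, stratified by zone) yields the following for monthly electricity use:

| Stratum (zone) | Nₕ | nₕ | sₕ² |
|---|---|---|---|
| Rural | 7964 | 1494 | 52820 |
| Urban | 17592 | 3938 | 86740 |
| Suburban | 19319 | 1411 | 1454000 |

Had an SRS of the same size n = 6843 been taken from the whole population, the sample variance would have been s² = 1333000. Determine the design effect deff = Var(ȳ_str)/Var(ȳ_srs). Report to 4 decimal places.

1.0937

Var(ȳ_str) = Σ Wₕ²(1−fₕ)sₕ²/nₕ with Wₕ = Nₕ/44875:
  Rural: (7964/44875)²·(1−1494/7964)·52820/1494 = 0.90463713
  Urban: (17592/44875)²·(1−3938/17592)·86740/3938 = 2.6273014
  Suburban: (19319/44875)²·(1−1411/19319)·1454000/1411 = 177.03543
  → Var(ȳ_str) = 180.56737.
Var(ȳ_srs) = (1 − 6843/44875)·1333000/6843 = 165.09287.
deff = 180.56737 / 165.09287 = 1.0937.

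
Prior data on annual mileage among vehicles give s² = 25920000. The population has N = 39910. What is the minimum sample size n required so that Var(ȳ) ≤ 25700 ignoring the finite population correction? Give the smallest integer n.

1009

Without fpc, n₀ = s²/D = 25920000/25700 = 1008.5603.
Rounding up, n = 1009.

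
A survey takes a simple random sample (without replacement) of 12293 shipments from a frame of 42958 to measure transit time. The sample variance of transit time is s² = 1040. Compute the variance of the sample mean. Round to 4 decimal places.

0.0604

Under SRS without replacement, Var(ȳ) = (1 − f)·s²/n with f = n/N = 12293/42958 = 0.28616323.
Var(ȳ) = (1 − 0.28616323)·1040/12293 = 0.71383677·0.084600992 = 0.060391299.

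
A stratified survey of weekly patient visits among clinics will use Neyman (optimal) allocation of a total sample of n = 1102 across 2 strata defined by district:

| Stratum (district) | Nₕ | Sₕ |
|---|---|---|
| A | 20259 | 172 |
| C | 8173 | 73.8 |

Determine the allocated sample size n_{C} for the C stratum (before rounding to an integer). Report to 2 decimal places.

Neyman allocation: nₕ = n·NₕSₕ / Σⱼ NⱼSⱼ.
Σ NⱼSⱼ = 20259·172 + 8173·73.8 = 4.0877154 × 10^6.
n_{C} = 1102·8173·73.8 / (4.0877154 × 10^6) = 162.61.

162.61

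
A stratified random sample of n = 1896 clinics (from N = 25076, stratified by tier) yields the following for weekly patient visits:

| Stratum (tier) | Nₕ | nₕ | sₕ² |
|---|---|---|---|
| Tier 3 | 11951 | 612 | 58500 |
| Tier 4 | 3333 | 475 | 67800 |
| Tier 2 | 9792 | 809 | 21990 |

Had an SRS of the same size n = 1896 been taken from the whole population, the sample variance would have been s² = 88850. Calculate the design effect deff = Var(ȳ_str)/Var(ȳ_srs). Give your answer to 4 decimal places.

0.6132

Var(ȳ_str) = Σ Wₕ²(1−fₕ)sₕ²/nₕ with Wₕ = Nₕ/25076:
  Tier 3: (11951/25076)²·(1−612/11951)·58500/612 = 20.599986
  Tier 4: (3333/25076)²·(1−475/3333)·67800/475 = 2.1623057
  Tier 2: (9792/25076)²·(1−809/9792)·21990/809 = 3.8023579
  → Var(ȳ_str) = 26.56465.
Var(ȳ_srs) = (1 − 1896/25076)·88850/1896 = 43.318586.
deff = 26.56465 / 43.318586 = 0.6132.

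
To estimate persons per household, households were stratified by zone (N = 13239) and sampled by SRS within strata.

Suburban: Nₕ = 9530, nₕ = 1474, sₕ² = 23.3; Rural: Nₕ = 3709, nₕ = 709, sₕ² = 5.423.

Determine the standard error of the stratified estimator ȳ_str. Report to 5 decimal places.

0.08608

Var(ȳ_str) = Σₕ Wₕ²(1 − fₕ)sₕ²/nₕ with Wₕ = Nₕ/N, N = 13239.
Suburban: Wₕ = 0.71984289; term = 0.71984289²·(1 − 0.15466946)·23.3/1474 = 0.0069240538.
Rural: Wₕ = 0.28015711; term = 0.28015711²·(1 − 0.19115665)·5.423/709 = 4.8558034 × 10^-4.
Sum = 0.0074096341.
SE = √(0.0074096341) = 0.08608.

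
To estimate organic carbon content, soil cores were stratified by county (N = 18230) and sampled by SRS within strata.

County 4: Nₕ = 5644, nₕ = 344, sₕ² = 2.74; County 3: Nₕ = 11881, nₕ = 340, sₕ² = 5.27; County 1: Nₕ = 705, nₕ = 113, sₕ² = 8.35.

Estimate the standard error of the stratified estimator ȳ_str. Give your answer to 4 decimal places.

0.0849

Var(ȳ_str) = Σₕ Wₕ²(1 − fₕ)sₕ²/nₕ with Wₕ = Nₕ/N, N = 18230.
County 4: Wₕ = 0.30959956; term = 0.30959956²·(1 − 0.06094968)·2.74/344 = 7.169381 × 10^-4.
County 3: Wₕ = 0.65172792; term = 0.65172792²·(1 − 0.02861712)·5.27/340 = 0.0063952098.
County 1: Wₕ = 0.03867252; term = 0.03867252²·(1 − 0.16028369)·8.35/113 = 9.2799475 × 10^-5.
Sum = 0.0072049474.
SE = √(0.0072049474) = 0.0849.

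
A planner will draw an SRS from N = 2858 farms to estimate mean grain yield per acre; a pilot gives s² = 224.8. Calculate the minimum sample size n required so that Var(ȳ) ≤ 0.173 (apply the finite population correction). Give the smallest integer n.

Without fpc, n₀ = s²/D = 224.8/0.173 = 1299.4220.
With fpc, (1 − n/N)·s²/n ≤ D requires n ≥ n₀/(1 + n₀/N) = 1299.4220/(1 + 1299.4220/2858) = 893.2815.
Rounding up, n = 894.

894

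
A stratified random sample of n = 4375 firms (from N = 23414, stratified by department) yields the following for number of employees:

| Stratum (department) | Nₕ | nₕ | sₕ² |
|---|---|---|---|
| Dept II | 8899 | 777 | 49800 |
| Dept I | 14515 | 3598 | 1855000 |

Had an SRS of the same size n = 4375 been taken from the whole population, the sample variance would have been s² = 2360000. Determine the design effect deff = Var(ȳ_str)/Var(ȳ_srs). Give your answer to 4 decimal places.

0.3590

Var(ȳ_str) = Σ Wₕ²(1−fₕ)sₕ²/nₕ with Wₕ = Nₕ/23414:
  Dept II: (8899/23414)²·(1−777/8899)·49800/777 = 8.4500891
  Dept I: (14515/23414)²·(1−3598/14515)·1855000/3598 = 149.02251
  → Var(ȳ_str) = 157.4726.
Var(ȳ_srs) = (1 − 4375/23414)·2360000/4375 = 438.63417.
deff = 157.4726 / 438.63417 = 0.3590.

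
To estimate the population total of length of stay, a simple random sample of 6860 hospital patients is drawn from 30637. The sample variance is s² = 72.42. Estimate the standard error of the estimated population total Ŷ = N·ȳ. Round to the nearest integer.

2773

Var(Ŷ) = N²·Var(ȳ) = N²·(1 − n/N)·s²/n.
f = 6860/30637 = 0.22391226; Var(ȳ) = 0.77608774·72.42/6860 = 0.0081930428.
Var(Ŷ) = 30637² · 0.0081930428 = 7.6902011 × 10^6.
SE(Ŷ) = √(7.6902011 × 10^6) = 2773.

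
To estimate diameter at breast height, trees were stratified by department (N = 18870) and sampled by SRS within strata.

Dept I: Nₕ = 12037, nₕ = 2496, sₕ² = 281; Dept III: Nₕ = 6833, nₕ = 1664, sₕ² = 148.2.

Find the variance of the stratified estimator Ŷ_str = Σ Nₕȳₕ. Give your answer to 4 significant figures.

1.607 × 10^7

Var(Ŷ_str) = Σₕ Nₕ²(1 − fₕ)sₕ²/nₕ.
Dept I: 12037²·(1 − 2496/12037)·281/2496 = 1.2929267 × 10^7.
Dept III: 6833²·(1 − 1664/6833)·148.2/1664 = 3.1456676 × 10^6.
Sum = 1.6074935 × 10^7.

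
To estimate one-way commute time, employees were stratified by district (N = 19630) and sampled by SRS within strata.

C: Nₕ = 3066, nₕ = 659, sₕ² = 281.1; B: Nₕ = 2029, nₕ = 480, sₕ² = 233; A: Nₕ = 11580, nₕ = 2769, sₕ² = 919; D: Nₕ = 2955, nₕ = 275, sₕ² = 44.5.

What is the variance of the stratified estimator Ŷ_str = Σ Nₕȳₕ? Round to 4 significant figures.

3.982 × 10^7

Var(Ŷ_str) = Σₕ Nₕ²(1 − fₕ)sₕ²/nₕ.
C: 3066²·(1 − 659/3066)·281.1/659 = 3.1479199 × 10^6.
B: 2029²·(1 − 480/2029)·233/480 = 1.5256262 × 10^6.
A: 11580²·(1 − 2769/11580)·919/2769 = 3.3863069 × 10^7.
D: 2955²·(1 − 275/2955)·44.5/275 = 1.2815029 × 10^6.
Sum = 3.9818118 × 10^7.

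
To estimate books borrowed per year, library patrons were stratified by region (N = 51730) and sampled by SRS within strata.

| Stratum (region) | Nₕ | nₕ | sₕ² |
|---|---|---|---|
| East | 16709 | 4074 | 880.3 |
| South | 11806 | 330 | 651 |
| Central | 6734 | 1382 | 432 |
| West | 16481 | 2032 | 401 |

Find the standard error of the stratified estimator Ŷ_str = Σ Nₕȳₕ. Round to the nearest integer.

19265

Var(Ŷ_str) = Σₕ Nₕ²(1 − fₕ)sₕ²/nₕ.
East: 16709²·(1 − 4074/16709)·880.3/4074 = 4.561791 × 10^7.
South: 11806²·(1 − 330/11806)·651/330 = 2.6727625 × 10^8.
Central: 6734²·(1 − 1382/6734)·432/1382 = 1.1265875 × 10^7.
West: 16481²·(1 − 2032/16481)·401/2032 = 4.6993957 × 10^7.
Sum = 3.7115399 × 10^8.
SE = √(3.7115399 × 10^8) = 19265.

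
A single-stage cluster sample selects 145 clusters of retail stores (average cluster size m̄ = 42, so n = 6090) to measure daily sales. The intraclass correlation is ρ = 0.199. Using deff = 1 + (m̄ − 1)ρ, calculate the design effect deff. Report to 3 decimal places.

deff = 1 + (42 − 1)·0.199 = 1 + 8.159 = 9.159.

9.159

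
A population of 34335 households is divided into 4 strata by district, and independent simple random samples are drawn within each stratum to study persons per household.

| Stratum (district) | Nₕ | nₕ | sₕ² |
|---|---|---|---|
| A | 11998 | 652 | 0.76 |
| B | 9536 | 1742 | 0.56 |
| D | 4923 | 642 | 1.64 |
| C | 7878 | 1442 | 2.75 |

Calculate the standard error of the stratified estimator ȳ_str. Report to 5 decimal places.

Var(ȳ_str) = Σₕ Wₕ²(1 − fₕ)sₕ²/nₕ with Wₕ = Nₕ/N, N = 34335.
A: Wₕ = 0.34943935; term = 0.34943935²·(1 − 0.05434239)·0.76/652 = 1.3459953 × 10^-4.
B: Wₕ = 0.27773409; term = 0.27773409²·(1 − 0.18267617)·0.56/1742 = 2.0267138 × 10^-5.
D: Wₕ = 0.14338139; term = 0.14338139²·(1 − 0.13040829)·1.64/642 = 4.5667767 × 10^-5.
C: Wₕ = 0.22944517; term = 0.22944517²·(1 − 0.18304138)·2.75/1442 = 8.2021053 × 10^-5.
Sum = 2.8255549 × 10^-4.
SE = √(2.8255549 × 10^-4) = 0.01681.

0.01681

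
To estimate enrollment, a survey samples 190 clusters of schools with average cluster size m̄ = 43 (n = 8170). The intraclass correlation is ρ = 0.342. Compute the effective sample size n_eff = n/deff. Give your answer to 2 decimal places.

531.76

deff = 1 + (43 − 1)·0.342 = 1 + 14.364 = 15.364.
n_eff = 8170 / 15.364 = 531.76.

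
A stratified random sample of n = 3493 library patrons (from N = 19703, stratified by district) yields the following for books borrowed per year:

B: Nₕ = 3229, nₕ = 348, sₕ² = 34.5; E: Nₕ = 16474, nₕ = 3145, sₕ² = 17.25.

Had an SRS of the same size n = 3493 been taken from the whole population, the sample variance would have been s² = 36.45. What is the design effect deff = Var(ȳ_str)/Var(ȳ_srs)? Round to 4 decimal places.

Var(ȳ_str) = Σ Wₕ²(1−fₕ)sₕ²/nₕ with Wₕ = Nₕ/19703:
  B: (3229/19703)²·(1−348/3229)·34.5/348 = 0.0023756718
  E: (16474/19703)²·(1−3145/16474)·17.25/3145 = 0.0031024184
  → Var(ȳ_str) = 0.0054780902.
Var(ȳ_srs) = (1 − 3493/19703)·36.45/3493 = 0.0085851839.
deff = 0.0054780902 / 0.0085851839 = 0.6381.

0.6381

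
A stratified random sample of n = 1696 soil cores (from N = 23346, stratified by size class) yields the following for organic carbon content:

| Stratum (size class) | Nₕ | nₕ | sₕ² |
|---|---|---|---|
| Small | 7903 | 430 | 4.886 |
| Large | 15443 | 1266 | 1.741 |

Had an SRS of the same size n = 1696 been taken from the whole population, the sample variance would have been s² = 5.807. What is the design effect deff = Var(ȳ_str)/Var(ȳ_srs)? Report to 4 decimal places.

0.5617

Var(ȳ_str) = Σ Wₕ²(1−fₕ)sₕ²/nₕ with Wₕ = Nₕ/23346:
  Small: (7903/23346)²·(1−430/7903)·4.886/430 = 0.0012312522
  Large: (15443/23346)²·(1−1266/15443)·1.741/1266 = 5.5240311 × 10^-4
  → Var(ȳ_str) = 0.0017836553.
Var(ȳ_srs) = (1 − 1696/23346)·5.807/1696 = 0.0031752023.
deff = 0.0017836553 / 0.0031752023 = 0.5617.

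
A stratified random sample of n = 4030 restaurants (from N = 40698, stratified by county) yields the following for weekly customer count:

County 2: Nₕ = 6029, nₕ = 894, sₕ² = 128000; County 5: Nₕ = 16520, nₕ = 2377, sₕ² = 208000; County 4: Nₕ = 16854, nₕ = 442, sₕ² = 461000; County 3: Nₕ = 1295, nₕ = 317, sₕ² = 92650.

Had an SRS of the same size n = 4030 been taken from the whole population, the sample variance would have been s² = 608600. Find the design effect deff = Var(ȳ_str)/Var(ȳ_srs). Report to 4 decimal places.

1.3922

Var(ȳ_str) = Σ Wₕ²(1−fₕ)sₕ²/nₕ with Wₕ = Nₕ/40698:
  County 2: (6029/40698)²·(1−894/6029)·128000/894 = 2.6761598
  County 5: (16520/40698)²·(1−2377/16520)·208000/2377 = 12.343536
  County 4: (16854/40698)²·(1−442/16854)·461000/442 = 174.17949
  County 3: (1295/40698)²·(1−317/1295)·92650/317 = 0.22348514
  → Var(ȳ_str) = 189.42267.
Var(ȳ_srs) = (1 − 4030/40698)·608600/4030 = 136.06332.
deff = 189.42267 / 136.06332 = 1.3922.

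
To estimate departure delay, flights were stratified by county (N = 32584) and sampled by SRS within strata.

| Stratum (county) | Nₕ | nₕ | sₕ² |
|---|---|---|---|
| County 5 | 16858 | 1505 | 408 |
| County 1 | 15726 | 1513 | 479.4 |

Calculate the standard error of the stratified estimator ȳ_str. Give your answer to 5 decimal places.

Var(ȳ_str) = Σₕ Wₕ²(1 − fₕ)sₕ²/nₕ with Wₕ = Nₕ/N, N = 32584.
County 5: Wₕ = 0.51737049; term = 0.51737049²·(1 − 0.08927512)·408/1505 = 0.066086716.
County 1: Wₕ = 0.48262951; term = 0.48262951²·(1 − 0.09621010)·479.4/1513 = 0.066704377.
Sum = 0.13279109.
SE = √(0.13279109) = 0.36441.

0.36441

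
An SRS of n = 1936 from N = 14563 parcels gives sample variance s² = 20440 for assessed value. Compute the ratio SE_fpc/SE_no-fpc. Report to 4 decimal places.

f = n/N = 1936/14563 = 0.13293964.
SE_no-fpc = √(s²/n) = 3.2492847; SE_fpc = √((1−f)s²/n) = 3.0256064.
Ratio = √(1−f) = 0.93116076.

0.9312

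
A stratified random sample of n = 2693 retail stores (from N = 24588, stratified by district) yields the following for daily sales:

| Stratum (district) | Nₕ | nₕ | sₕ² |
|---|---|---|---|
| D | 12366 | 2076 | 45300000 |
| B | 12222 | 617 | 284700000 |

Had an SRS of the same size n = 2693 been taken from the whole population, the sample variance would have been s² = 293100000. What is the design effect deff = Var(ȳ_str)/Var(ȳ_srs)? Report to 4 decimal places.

1.1644

Var(ȳ_str) = Σ Wₕ²(1−fₕ)sₕ²/nₕ with Wₕ = Nₕ/24588:
  D: (12366/24588)²·(1−2076/12366)·45300000/2076 = 4592.7104
  B: (12222/24588)²·(1−617/12222)·284700000/617 = 108253.84
  → Var(ȳ_str) = 112846.55.
Var(ȳ_srs) = (1 − 2693/24588)·293100000/2693 = 96917.278.
deff = 112846.55 / 96917.278 = 1.1644.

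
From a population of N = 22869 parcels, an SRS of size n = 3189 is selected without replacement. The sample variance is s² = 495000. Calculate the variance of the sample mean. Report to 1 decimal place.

Under SRS without replacement, Var(ȳ) = (1 − f)·s²/n with f = n/N = 3189/22869 = 0.13944641.
Var(ȳ) = (1 − 0.13944641)·495000/3189 = 0.86055359·155.22107 = 133.57605.

133.6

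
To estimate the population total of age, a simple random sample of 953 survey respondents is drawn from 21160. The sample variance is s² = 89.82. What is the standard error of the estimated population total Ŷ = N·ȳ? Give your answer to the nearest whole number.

Var(Ŷ) = N²·Var(ȳ) = N²·(1 − n/N)·s²/n.
f = 953/21160 = 0.04503781; Var(ȳ) = 0.95496219·89.82/953 = 0.090004936.
Var(Ŷ) = 21160² · 0.090004936 = 4.0299314 × 10^7.
SE(Ŷ) = √(4.0299314 × 10^7) = 6348.

6348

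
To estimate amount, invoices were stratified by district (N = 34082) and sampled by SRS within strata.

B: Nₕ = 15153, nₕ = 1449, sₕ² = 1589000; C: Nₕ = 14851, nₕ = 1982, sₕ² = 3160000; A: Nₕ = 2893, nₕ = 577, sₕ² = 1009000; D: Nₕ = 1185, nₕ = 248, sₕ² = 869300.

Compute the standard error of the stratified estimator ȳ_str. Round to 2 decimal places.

21.72

Var(ȳ_str) = Σₕ Wₕ²(1 − fₕ)sₕ²/nₕ with Wₕ = Nₕ/N, N = 34082.
B: Wₕ = 0.44460419; term = 0.44460419²·(1 − 0.09562463)·1589000/1449 = 196.043.
C: Wₕ = 0.43574321; term = 0.43574321²·(1 − 0.13345903)·3160000/1982 = 262.32144.
A: Wₕ = 0.08488352; term = 0.08488352²·(1 − 0.19944694)·1009000/577 = 10.086772.
D: Wₕ = 0.03476909; term = 0.03476909²·(1 − 0.20928270)·869300/248 = 3.3506248.
Sum = 471.80184.
SE = √(471.80184) = 21.72.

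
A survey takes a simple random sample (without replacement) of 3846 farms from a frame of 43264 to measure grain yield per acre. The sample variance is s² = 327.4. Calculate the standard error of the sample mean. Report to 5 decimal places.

Under SRS without replacement, Var(ȳ) = (1 − f)·s²/n with f = n/N = 3846/43264 = 0.08889608.
Var(ȳ) = (1 − 0.08889608)·327.4/3846 = 0.91110392·0.085127405 = 0.077559912.
SE(ȳ) = √(0.077559912) = 0.27850.

0.27850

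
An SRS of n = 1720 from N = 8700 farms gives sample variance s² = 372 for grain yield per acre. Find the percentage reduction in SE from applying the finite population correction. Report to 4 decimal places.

10.4289

f = n/N = 1720/8700 = 0.19770115.
SE_no-fpc = √(s²/n) = 0.46505814; SE_fpc = √((1−f)s²/n) = 0.41655786.
Ratio = √(1−f) = 0.89571137. Reduction = 100·(1 − 0.89571137) = 10.4289%.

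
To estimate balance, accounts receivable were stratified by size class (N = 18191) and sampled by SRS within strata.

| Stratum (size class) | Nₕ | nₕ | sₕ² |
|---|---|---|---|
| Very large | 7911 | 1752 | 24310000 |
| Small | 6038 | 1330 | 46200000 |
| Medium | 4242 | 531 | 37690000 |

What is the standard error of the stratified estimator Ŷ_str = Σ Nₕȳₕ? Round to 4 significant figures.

1.668 × 10^6

Var(Ŷ_str) = Σₕ Nₕ²(1 − fₕ)sₕ²/nₕ.
Very large: 7911²·(1 − 1752/7911)·24310000/1752 = 6.7607122 × 10^11.
Small: 6038²·(1 − 1330/6038)·46200000/1330 = 9.8746088 × 10^11.
Medium: 4242²·(1 − 531/4242)·37690000/531 = 1.1173603 × 10^12.
Sum = 2.7808924 × 10^12.
SE = √(2.7808924 × 10^12) = 1.668 × 10^6.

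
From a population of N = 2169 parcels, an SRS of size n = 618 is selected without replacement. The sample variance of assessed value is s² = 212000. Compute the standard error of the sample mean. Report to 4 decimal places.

15.6621

Under SRS without replacement, Var(ȳ) = (1 − f)·s²/n with f = n/N = 618/2169 = 0.28492393.
Var(ȳ) = (1 − 0.28492393)·212000/618 = 0.71507607·343.04207 = 245.30118.
SE(ȳ) = √(245.30118) = 15.6621.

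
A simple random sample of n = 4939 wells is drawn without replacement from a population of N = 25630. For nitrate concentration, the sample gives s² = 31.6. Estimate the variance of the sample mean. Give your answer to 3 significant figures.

Under SRS without replacement, Var(ȳ) = (1 − f)·s²/n with f = n/N = 4939/25630 = 0.19270386.
Var(ȳ) = (1 − 0.19270386)·31.6/4939 = 0.80729614·0.0063980563 = 0.0051651261.

0.00517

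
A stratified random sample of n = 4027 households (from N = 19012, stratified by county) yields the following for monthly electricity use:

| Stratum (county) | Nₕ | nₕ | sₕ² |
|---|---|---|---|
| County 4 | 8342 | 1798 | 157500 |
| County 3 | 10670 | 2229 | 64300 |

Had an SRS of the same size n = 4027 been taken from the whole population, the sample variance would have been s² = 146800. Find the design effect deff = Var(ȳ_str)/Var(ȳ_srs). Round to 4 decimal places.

Var(ȳ_str) = Σ Wₕ²(1−fₕ)sₕ²/nₕ with Wₕ = Nₕ/19012:
  County 4: (8342/19012)²·(1−1798/8342)·157500/1798 = 13.229662
  County 3: (10670/19012)²·(1−2229/10670)·64300/2229 = 7.1879263
  → Var(ȳ_str) = 20.417588.
Var(ȳ_srs) = (1 − 4027/19012)·146800/4027 = 28.732497.
deff = 20.417588 / 28.732497 = 0.7106.

0.7106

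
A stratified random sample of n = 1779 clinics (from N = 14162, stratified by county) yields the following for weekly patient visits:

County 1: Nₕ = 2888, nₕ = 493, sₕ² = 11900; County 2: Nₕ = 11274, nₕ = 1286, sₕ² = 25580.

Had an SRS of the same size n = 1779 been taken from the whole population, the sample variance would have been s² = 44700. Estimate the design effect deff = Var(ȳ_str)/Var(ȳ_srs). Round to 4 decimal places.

Var(ȳ_str) = Σ Wₕ²(1−fₕ)sₕ²/nₕ with Wₕ = Nₕ/14162:
  County 1: (2888/14162)²·(1−493/2888)·11900/493 = 0.8324412
  County 2: (11274/14162)²·(1−1286/11274)·25580/1286 = 11.167783
  → Var(ȳ_str) = 12.000224.
Var(ȳ_srs) = (1 − 1779/14162)·44700/1779 = 21.970142.
deff = 12.000224 / 21.970142 = 0.5462.

0.5462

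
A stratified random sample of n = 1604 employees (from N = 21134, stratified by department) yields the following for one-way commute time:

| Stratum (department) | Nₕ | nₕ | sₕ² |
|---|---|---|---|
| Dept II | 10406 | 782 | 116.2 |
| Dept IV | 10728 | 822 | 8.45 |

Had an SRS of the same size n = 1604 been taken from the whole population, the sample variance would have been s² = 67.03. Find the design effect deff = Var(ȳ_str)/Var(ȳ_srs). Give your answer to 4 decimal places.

0.9261

Var(ȳ_str) = Σ Wₕ²(1−fₕ)sₕ²/nₕ with Wₕ = Nₕ/21134:
  Dept II: (10406/21134)²·(1−782/10406)·116.2/782 = 0.03331773
  Dept IV: (10728/21134)²·(1−822/10728)·8.45/822 = 0.0024458993
  → Var(ȳ_str) = 0.035763629.
Var(ȳ_srs) = (1 − 1604/21134)·67.03/1604 = 0.03861761.
deff = 0.035763629 / 0.03861761 = 0.9261.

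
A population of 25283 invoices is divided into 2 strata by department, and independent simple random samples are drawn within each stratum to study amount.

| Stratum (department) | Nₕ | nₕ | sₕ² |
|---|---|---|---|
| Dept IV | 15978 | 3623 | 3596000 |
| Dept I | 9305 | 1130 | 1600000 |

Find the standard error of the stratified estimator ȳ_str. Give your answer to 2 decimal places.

Var(ȳ_str) = Σₕ Wₕ²(1 − fₕ)sₕ²/nₕ with Wₕ = Nₕ/N, N = 25283.
Dept IV: Wₕ = 0.63196614; term = 0.63196614²·(1 − 0.22674928)·3596000/3623 = 306.52035.
Dept I: Wₕ = 0.36803386; term = 0.36803386²·(1 − 0.12144009)·1600000/1130 = 168.49556.
Sum = 475.01591.
SE = √(475.01591) = 21.79.

21.79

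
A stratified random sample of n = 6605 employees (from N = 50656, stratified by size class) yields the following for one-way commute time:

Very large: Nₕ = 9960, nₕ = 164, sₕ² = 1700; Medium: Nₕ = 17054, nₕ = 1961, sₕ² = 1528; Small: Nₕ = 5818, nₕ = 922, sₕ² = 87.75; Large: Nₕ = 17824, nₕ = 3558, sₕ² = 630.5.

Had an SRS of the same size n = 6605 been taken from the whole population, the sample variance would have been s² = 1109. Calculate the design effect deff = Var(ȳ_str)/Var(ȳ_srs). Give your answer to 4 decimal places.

3.3622

Var(ȳ_str) = Σ Wₕ²(1−fₕ)sₕ²/nₕ with Wₕ = Nₕ/50656:
  Very large: (9960/50656)²·(1−164/9960)·1700/164 = 0.39414081
  Medium: (17054/50656)²·(1−1961/17054)·1528/1961 = 0.078160226
  Small: (5818/50656)²·(1−922/5818)·87.75/922 = 0.0010565001
  Large: (17824/50656)²·(1−3558/17824)·630.5/3558 = 0.01756001
  → Var(ȳ_str) = 0.49091755.
Var(ȳ_srs) = (1 − 6605/50656)·1109/6605 = 0.14601034.
deff = 0.49091755 / 0.14601034 = 3.3622.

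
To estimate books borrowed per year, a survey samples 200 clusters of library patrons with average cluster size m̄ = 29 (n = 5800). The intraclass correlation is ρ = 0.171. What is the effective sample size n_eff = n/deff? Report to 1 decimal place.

deff = 1 + (29 − 1)·0.171 = 1 + 4.788 = 5.788.
n_eff = 5800 / 5.788 = 1002.1.

1002.1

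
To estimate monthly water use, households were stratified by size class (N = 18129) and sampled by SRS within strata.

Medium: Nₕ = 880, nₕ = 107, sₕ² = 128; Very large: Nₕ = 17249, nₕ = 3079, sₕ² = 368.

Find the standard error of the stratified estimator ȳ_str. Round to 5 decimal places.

Var(ȳ_str) = Σₕ Wₕ²(1 − fₕ)sₕ²/nₕ with Wₕ = Nₕ/N, N = 18129.
Medium: Wₕ = 0.04854101; term = 0.04854101²·(1 − 0.12159091)·128/107 = 0.0024759431.
Very large: Wₕ = 0.95145899; term = 0.95145899²·(1 − 0.17850310)·368/3079 = 0.088884126.
Sum = 0.091360069.
SE = √(0.091360069) = 0.30226.

0.30226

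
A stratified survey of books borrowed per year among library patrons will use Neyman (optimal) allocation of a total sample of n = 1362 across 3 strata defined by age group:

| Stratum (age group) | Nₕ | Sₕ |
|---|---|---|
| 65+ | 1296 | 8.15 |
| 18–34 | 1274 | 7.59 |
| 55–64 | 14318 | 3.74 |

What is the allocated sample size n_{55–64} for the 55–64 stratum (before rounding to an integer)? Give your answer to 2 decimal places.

988.52

Neyman allocation: nₕ = n·NₕSₕ / Σⱼ NⱼSⱼ.
Σ NⱼSⱼ = 1296·8.15 + 1274·7.59 + 14318·3.74 = 73781.38.
n_{55–64} = 1362·14318·3.74 / 73781.38 = 988.52.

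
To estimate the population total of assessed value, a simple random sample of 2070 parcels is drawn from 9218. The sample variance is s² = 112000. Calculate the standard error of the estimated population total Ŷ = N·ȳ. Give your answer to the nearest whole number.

59708

Var(Ŷ) = N²·Var(ȳ) = N²·(1 − n/N)·s²/n.
f = 2070/9218 = 0.22456064; Var(ȳ) = 0.77543936·112000/2070 = 41.956139.
Var(Ŷ) = 9218² · 41.956139 = 3.5650771 × 10^9.
SE(Ŷ) = √(3.5650771 × 10^9) = 59708.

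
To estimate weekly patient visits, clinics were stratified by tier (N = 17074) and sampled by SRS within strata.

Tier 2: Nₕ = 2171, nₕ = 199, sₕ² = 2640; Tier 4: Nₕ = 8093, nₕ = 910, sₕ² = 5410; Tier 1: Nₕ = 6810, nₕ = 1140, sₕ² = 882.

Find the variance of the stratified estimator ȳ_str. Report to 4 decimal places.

Var(ȳ_str) = Σₕ Wₕ²(1 − fₕ)sₕ²/nₕ with Wₕ = Nₕ/N, N = 17074.
Tier 2: Wₕ = 0.12715240; term = 0.12715240²·(1 − 0.09166283)·2640/199 = 0.19482605.
Tier 4: Wₕ = 0.47399555; term = 0.47399555²·(1 − 0.11244285)·5410/910 = 1.1854977.
Tier 1: Wₕ = 0.39885206; term = 0.39885206²·(1 − 0.16740088)·882/1140 = 0.10247628.
Sum = 1.4828.

1.4828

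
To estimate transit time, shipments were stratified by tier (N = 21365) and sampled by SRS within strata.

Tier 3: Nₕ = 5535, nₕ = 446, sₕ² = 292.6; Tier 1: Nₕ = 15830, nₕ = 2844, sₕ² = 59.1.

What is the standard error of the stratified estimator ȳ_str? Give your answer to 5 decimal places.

Var(ȳ_str) = Σₕ Wₕ²(1 − fₕ)sₕ²/nₕ with Wₕ = Nₕ/N, N = 21365.
Tier 3: Wₕ = 0.25906857; term = 0.25906857²·(1 − 0.08057814)·292.6/446 = 0.040484031.
Tier 1: Wₕ = 0.74093143; term = 0.74093143²·(1 − 0.17965888)·59.1/2844 = 0.0093585466.
Sum = 0.049842578.
SE = √(0.049842578) = 0.22325.

0.22325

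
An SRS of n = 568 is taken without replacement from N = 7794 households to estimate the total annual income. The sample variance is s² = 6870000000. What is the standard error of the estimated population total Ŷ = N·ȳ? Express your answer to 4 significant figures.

Var(Ŷ) = N²·Var(ȳ) = N²·(1 − n/N)·s²/n.
f = 568/7794 = 0.07287657; Var(ȳ) = 0.92712343·6870000000/568 = 1.1213623 × 10^7.
Var(Ŷ) = 7794² · (1.1213623 × 10^7) = 6.8118763 × 10^14.
SE(Ŷ) = √(6.8118763 × 10^14) = 2.610 × 10^7.

2.610 × 10^7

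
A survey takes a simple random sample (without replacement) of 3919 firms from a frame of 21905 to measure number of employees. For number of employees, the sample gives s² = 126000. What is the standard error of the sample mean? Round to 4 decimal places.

5.1380

Under SRS without replacement, Var(ȳ) = (1 − f)·s²/n with f = n/N = 3919/21905 = 0.17890892.
Var(ȳ) = (1 − 0.17890892)·126000/3919 = 0.82109108·32.151059 = 26.398948.
SE(ȳ) = √(26.398948) = 5.1380.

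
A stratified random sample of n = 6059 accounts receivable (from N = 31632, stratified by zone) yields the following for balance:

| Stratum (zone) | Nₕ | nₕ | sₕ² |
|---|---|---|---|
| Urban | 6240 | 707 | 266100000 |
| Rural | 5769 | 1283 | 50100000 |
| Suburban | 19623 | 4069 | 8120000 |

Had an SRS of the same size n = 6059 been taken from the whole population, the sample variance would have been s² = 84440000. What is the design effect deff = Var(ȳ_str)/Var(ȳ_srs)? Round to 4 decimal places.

Var(ȳ_str) = Σ Wₕ²(1−fₕ)sₕ²/nₕ with Wₕ = Nₕ/31632:
  Urban: (6240/31632)²·(1−707/6240)·266100000/707 = 12987.256
  Rural: (5769/31632)²·(1−1283/5769)·50100000/1283 = 1009.9912
  Suburban: (19623/31632)²·(1−4069/19623)·8120000/4069 = 608.72696
  → Var(ȳ_str) = 14605.974.
Var(ȳ_srs) = (1 − 6059/31632)·84440000/6059 = 11266.844.
deff = 14605.974 / 11266.844 = 1.2964.

1.2964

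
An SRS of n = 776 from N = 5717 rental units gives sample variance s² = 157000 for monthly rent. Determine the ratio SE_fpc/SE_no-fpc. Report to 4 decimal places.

f = n/N = 776/5717 = 0.13573553.
SE_no-fpc = √(s²/n) = 14.223909; SE_fpc = √((1−f)s²/n) = 13.223374.
Ratio = √(1−f) = 0.92965826.

0.9297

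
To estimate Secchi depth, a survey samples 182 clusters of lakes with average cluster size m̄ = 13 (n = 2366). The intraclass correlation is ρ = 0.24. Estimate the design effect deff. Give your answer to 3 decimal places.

3.880

deff = 1 + (13 − 1)·0.24 = 1 + 2.88 = 3.88.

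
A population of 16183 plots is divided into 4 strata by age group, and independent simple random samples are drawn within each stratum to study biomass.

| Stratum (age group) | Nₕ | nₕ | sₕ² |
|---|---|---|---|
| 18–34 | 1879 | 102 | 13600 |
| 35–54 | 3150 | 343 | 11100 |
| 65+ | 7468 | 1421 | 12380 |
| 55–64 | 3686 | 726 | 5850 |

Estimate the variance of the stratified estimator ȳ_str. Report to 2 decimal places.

4.63

Var(ȳ_str) = Σₕ Wₕ²(1 − fₕ)sₕ²/nₕ with Wₕ = Nₕ/N, N = 16183.
18–34: Wₕ = 0.11610950; term = 0.11610950²·(1 − 0.05428419)·13600/102 = 1.699945.
35–54: Wₕ = 0.19464871; term = 0.19464871²·(1 − 0.10888889)·11100/343 = 1.0926064.
65+: Wₕ = 0.46147191; term = 0.46147191²·(1 − 0.19027852)·12380/1421 = 1.5022865.
55–64: Wₕ = 0.22776988; term = 0.22776988²·(1 − 0.19696148)·5850/726 = 0.33569759.
Sum = 4.6305355.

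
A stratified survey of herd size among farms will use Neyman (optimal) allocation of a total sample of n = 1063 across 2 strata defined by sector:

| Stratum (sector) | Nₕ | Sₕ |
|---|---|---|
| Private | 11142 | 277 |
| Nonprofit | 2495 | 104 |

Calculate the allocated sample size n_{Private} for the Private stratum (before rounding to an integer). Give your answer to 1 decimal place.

980.6

Neyman allocation: nₕ = n·NₕSₕ / Σⱼ NⱼSⱼ.
Σ NⱼSⱼ = 11142·277 + 2495·104 = 3.345814 × 10^6.
n_{Private} = 1063·11142·277 / (3.345814 × 10^6) = 980.6.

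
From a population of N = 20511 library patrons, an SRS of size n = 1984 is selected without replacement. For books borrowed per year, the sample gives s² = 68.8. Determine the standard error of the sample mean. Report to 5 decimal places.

0.17698

Under SRS without replacement, Var(ȳ) = (1 − f)·s²/n with f = n/N = 1984/20511 = 0.09672858.
Var(ȳ) = (1 − 0.09672858)·68.8/1984 = 0.90327142·0.034677419 = 0.031323122.
SE(ȳ) = √(0.031323122) = 0.17698.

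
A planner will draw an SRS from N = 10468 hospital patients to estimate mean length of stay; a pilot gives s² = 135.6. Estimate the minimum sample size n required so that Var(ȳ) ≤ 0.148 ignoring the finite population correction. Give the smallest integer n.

Without fpc, n₀ = s²/D = 135.6/0.148 = 916.2162.
Rounding up, n = 917.

917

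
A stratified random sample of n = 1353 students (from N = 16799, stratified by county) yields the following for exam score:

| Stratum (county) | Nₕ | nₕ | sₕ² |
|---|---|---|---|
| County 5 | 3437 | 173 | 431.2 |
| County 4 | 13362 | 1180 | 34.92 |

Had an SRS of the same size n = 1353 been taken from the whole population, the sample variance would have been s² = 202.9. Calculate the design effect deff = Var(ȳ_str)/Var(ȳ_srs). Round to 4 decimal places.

0.8424

Var(ȳ_str) = Σ Wₕ²(1−fₕ)sₕ²/nₕ with Wₕ = Nₕ/16799:
  County 5: (3437/16799)²·(1−173/3437)·431.2/173 = 0.099082161
  County 4: (13362/16799)²·(1−1180/13362)·34.92/1180 = 0.017069289
  → Var(ȳ_str) = 0.11615145.
Var(ȳ_srs) = (1 − 1353/16799)·202.9/1353 = 0.13788495.
deff = 0.11615145 / 0.13788495 = 0.8424.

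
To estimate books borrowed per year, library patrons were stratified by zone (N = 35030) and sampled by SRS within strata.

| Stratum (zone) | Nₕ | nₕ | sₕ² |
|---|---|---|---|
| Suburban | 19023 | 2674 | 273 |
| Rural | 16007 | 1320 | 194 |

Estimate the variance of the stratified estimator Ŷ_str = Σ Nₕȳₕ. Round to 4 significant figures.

Var(Ŷ_str) = Σₕ Nₕ²(1 − fₕ)sₕ²/nₕ.
Suburban: 19023²·(1 − 2674/19023)·273/2674 = 3.1752026 × 10^7.
Rural: 16007²·(1 − 1320/16007)·194/1320 = 3.4551813 × 10^7.
Sum = 6.6303839 × 10^7.

6.630 × 10^7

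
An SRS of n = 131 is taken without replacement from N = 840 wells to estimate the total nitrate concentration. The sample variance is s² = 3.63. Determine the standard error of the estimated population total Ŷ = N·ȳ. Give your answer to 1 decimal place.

Var(Ŷ) = N²·Var(ȳ) = N²·(1 − n/N)·s²/n.
f = 131/840 = 0.15595238; Var(ȳ) = 0.84404762·3.63/131 = 0.023388495.
Var(Ŷ) = 840² · 0.023388495 = 16502.922.
SE(Ŷ) = √(16502.922) = 128.5.

128.5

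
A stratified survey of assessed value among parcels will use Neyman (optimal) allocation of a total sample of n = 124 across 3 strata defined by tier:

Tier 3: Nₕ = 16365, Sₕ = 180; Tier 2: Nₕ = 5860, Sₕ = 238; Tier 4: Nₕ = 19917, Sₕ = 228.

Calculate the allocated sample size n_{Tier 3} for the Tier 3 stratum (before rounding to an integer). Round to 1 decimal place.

Neyman allocation: nₕ = n·NₕSₕ / Σⱼ NⱼSⱼ.
Σ NⱼSⱼ = 16365·180 + 5860·238 + 19917·228 = 8.881456 × 10^6.
n_{Tier 3} = 124·16365·180 / (8.881456 × 10^6) = 41.1.

41.1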